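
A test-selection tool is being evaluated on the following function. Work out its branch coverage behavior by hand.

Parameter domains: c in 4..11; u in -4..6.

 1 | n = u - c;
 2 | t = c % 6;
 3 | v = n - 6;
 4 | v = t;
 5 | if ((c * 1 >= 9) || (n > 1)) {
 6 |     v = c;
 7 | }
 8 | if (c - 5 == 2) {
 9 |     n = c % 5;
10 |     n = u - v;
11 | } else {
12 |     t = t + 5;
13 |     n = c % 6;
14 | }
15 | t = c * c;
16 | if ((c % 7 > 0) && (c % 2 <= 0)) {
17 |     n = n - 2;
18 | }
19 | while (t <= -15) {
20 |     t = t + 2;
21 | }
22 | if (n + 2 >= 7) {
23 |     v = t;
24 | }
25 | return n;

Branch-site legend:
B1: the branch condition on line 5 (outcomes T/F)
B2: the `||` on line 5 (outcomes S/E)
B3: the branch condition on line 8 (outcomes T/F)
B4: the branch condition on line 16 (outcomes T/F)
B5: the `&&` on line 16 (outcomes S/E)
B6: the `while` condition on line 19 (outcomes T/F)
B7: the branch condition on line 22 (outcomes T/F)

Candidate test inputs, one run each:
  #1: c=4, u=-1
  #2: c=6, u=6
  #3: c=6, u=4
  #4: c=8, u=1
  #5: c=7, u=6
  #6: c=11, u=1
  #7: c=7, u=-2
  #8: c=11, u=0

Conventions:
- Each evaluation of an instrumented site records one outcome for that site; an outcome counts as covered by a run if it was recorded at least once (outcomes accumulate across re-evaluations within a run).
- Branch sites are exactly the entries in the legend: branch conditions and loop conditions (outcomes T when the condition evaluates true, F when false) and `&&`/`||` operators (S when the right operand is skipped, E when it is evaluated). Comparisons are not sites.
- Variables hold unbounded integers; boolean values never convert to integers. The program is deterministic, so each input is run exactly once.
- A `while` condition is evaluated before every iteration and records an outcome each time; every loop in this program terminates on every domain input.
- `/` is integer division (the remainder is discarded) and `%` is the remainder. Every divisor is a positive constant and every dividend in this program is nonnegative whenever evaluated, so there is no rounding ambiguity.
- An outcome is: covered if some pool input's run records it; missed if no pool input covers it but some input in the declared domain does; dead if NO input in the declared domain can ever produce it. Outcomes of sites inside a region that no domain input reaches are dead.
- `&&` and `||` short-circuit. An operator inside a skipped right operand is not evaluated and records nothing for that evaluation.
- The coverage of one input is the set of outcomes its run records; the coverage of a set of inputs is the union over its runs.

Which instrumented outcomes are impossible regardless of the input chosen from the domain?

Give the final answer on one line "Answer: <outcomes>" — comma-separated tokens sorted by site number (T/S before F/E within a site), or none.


exhaustive pass over the 88-input domain:
  B6=T: unreachable across the whole domain -> dead
  reachable outcomes have witnesses, e.g. B1=T (e.g. c=4, u=6), B1=F (e.g. c=4, u=-4), B2=S (e.g. c=9, u=-4), B2=E (e.g. c=4, u=-4)
Answer: B6=T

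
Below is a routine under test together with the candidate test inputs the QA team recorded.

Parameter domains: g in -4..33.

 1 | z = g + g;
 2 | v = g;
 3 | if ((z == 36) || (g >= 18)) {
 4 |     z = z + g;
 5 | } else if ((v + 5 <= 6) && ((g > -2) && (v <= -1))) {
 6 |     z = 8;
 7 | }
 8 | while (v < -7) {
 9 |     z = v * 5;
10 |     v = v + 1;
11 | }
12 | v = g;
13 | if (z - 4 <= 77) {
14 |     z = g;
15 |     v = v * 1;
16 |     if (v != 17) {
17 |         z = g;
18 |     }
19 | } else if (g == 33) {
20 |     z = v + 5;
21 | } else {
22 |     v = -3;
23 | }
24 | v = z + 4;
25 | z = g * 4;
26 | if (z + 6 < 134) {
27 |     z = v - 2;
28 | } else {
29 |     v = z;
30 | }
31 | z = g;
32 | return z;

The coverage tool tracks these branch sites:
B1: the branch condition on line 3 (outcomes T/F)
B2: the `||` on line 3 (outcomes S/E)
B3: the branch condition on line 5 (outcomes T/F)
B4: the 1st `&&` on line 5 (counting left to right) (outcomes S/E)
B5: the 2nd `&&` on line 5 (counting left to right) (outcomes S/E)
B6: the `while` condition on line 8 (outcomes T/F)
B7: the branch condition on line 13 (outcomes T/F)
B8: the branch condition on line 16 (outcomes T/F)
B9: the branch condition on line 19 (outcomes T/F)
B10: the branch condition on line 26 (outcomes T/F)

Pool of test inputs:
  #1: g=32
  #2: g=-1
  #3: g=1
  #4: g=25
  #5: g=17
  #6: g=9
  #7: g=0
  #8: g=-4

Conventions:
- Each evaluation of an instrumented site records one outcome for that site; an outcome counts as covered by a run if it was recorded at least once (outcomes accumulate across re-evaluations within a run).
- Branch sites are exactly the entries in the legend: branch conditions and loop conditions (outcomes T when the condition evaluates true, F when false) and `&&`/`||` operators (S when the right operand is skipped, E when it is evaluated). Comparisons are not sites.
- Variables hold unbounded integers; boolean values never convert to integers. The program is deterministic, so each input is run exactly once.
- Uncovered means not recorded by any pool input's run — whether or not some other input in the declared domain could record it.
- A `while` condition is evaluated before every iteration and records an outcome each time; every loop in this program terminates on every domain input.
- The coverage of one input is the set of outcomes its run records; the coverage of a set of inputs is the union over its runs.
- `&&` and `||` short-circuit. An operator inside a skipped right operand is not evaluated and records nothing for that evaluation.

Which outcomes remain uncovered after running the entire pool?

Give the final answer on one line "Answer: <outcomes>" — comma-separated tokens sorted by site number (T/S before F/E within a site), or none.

run #1 (g=32) runs B2->E, B1->T, B6->F, B7->F, B9->F, B10->F; records B1=T, B2=E, B6=F, B7=F, B9=F, B10=F
run #2 (g=-1) runs B2->E, B1->F, B4->E, B5->E, B3->T, B6->F, B7->T, B8->T, B10->T; records B1=F, B2=E, B3=T, B4=E, B5=E, B6=F, B7=T, B8=T, B10=T
run #3 (g=1) runs B2->E, B1->F, B4->E, B5->E, B3->F, B6->F, B7->T, B8->T, B10->T; records B1=F, B2=E, B3=F, B4=E, B5=E, B6=F, B7=T, B8=T, B10=T
run #4 (g=25) runs B2->E, B1->T, B6->F, B7->T, B8->T, B10->T; records B1=T, B2=E, B6=F, B7=T, B8=T, B10=T
run #5 (g=17) runs B2->E, B1->F, B4->S, B3->F, B6->F, B7->T, B8->F, B10->T; records B1=F, B2=E, B3=F, B4=S, B6=F, B7=T, B8=F, B10=T
run #6 (g=9) runs B2->E, B1->F, B4->S, B3->F, B6->F, B7->T, B8->T, B10->T; records B1=F, B2=E, B3=F, B4=S, B6=F, B7=T, B8=T, B10=T
run #7 (g=0) runs B2->E, B1->F, B4->E, B5->E, B3->F, B6->F, B7->T, B8->T, B10->T; records B1=F, B2=E, B3=F, B4=E, B5=E, B6=F, B7=T, B8=T, B10=T
run #8 (g=-4) runs B2->E, B1->F, B4->E, B5->S, B3->F, B6->F, B7->T, B8->T, B10->T; records B1=F, B2=E, B3=F, B4=E, B5=S, B6=F, B7=T, B8=T, B10=T
union over the pool: B1=T, B1=F, B2=E, B3=T, B3=F, B4=S, B4=E, B5=S, B5=E, B6=F, B7=T, B7=F, B8=T, B8=F, B9=F, B10=T, B10=F
uncovered (3 of 20): B2=S, B6=T, B9=T

Answer: B2=S, B6=T, B9=T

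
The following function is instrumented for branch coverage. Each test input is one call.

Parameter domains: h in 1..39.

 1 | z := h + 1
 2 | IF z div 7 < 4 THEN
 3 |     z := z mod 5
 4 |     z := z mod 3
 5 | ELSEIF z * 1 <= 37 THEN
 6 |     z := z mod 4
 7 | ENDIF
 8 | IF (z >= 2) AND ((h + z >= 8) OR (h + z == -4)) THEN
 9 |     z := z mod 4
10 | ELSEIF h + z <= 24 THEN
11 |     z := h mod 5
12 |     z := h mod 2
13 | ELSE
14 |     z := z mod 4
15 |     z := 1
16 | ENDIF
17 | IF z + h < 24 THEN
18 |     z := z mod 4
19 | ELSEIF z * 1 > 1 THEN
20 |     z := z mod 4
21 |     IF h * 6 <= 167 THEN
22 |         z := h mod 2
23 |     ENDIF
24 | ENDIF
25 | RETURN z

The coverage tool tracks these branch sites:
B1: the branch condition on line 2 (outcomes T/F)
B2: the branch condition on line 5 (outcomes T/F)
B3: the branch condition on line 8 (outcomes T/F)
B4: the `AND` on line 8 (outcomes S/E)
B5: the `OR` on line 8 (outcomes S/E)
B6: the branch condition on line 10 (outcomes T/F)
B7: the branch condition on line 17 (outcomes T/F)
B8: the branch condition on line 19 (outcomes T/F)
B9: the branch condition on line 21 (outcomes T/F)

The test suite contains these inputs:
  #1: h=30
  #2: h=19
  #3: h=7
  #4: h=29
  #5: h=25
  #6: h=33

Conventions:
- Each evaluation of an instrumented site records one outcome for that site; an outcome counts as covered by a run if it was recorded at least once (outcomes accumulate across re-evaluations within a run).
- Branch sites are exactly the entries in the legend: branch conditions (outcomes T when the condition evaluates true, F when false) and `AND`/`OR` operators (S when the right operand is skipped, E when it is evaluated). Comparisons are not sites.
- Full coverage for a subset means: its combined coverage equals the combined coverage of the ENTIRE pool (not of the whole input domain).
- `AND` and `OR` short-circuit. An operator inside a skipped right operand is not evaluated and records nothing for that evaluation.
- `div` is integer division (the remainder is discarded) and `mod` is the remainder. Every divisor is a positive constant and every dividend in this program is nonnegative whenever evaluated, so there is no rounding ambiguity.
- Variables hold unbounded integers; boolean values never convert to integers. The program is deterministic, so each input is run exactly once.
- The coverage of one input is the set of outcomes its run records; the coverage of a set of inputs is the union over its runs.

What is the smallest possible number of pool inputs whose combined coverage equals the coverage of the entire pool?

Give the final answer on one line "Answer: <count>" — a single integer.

input #1, h=30: events B1->F, B2->T, B4->E, B5->S, B3->T, B7->F, B8->T, B9->F; outcomes B1=F, B2=T, B3=T, B4=E, B5=S, B7=F, B8=T, B9=F
input #2, h=19: events B1->T, B4->S, B3->F, B6->T, B7->T; outcomes B1=T, B3=F, B4=S, B6=T, B7=T
input #3, h=7: events B1->T, B4->S, B3->F, B6->T, B7->T; outcomes B1=T, B3=F, B4=S, B6=T, B7=T
input #4, h=29: events B1->F, B2->T, B4->E, B5->S, B3->T, B7->F, B8->T, B9->F; outcomes B1=F, B2=T, B3=T, B4=E, B5=S, B7=F, B8=T, B9=F
input #5, h=25: events B1->T, B4->S, B3->F, B6->F, B7->F, B8->F; outcomes B1=T, B3=F, B4=S, B6=F, B7=F, B8=F
input #6, h=33: events B1->F, B2->T, B4->E, B5->S, B3->T, B7->F, B8->T, B9->F; outcomes B1=F, B2=T, B3=T, B4=E, B5=S, B7=F, B8=T, B9=F
the full pool covers 15 outcomes: B1=T, B1=F, B2=T, B3=T, B3=F, B4=S, B4=E, B5=S, B6=T, B6=F, B7=T, B7=F, B8=T, B8=F, B9=F
no size-1 subset reaches all 15 outcomes (best union: 8/15)
no size-2 subset reaches all 15 outcomes (best union: 13/15)
inputs {1, 2, 5} (size 3) cover everything; no size-3 subset with a lexicographically smaller index list covers all 15

Answer: 3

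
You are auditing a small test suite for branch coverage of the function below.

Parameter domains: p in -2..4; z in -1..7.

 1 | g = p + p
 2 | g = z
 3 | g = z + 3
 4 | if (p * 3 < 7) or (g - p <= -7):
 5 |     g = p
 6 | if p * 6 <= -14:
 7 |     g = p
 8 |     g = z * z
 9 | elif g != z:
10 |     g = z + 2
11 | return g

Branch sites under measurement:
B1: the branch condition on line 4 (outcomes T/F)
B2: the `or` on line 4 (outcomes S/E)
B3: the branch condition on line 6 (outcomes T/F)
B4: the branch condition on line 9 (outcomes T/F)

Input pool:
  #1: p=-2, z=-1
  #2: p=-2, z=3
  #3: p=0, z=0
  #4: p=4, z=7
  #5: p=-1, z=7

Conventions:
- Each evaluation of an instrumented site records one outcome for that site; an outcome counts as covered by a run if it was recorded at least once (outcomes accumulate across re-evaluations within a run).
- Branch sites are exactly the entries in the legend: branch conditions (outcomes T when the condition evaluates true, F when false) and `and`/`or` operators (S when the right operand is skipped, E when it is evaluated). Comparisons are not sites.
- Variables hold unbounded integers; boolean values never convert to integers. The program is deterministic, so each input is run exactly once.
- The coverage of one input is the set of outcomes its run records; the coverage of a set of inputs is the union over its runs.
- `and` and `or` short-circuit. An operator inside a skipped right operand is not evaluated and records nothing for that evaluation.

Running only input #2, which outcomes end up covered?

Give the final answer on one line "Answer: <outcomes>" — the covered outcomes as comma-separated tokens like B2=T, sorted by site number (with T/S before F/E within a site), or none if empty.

Event log for input #2 (p=-2, z=3):
  B2->S, B1->T, B3->F, B4->T
collecting distinct outcomes: B1=T, B2=S, B3=F, B4=T

Answer: B1=T, B2=S, B3=F, B4=T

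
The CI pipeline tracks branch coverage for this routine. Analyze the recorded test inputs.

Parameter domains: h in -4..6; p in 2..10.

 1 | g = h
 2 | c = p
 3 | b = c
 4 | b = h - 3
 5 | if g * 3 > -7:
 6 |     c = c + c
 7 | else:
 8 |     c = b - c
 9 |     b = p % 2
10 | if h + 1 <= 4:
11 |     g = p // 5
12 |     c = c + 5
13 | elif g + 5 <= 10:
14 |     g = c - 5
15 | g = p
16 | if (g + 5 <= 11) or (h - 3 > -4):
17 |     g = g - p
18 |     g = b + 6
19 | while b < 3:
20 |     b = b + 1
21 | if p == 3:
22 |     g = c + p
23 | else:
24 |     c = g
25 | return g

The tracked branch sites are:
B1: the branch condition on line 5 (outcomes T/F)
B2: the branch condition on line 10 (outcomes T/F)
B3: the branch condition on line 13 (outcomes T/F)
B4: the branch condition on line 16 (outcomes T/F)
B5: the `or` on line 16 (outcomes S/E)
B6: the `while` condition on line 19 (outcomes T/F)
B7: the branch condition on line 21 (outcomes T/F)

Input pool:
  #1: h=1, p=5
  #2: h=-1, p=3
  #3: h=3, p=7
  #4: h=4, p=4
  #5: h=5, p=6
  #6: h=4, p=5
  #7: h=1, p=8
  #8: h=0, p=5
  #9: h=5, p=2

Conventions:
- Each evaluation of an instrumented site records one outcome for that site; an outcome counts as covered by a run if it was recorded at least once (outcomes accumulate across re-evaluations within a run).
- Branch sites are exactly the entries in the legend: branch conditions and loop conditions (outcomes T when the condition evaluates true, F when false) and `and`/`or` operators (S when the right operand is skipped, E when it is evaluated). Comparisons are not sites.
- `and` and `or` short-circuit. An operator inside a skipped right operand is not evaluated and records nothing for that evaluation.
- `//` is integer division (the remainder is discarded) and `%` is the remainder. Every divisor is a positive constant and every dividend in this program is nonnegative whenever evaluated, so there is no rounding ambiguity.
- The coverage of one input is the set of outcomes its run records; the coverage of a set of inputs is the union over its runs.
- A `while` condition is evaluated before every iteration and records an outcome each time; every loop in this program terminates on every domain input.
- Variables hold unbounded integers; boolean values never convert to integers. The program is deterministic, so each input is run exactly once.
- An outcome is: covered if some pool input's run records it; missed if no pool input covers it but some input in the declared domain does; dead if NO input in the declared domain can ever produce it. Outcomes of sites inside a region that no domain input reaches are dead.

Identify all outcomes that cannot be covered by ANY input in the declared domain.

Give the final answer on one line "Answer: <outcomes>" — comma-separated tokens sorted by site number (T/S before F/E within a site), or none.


running all 99 domain inputs and tallying outcomes:
  reachable outcomes have witnesses, e.g. B1=T (e.g. h=-2, p=2), B1=F (e.g. h=-4, p=2), B2=T (e.g. h=-4, p=2), B2=F (e.g. h=4, p=2)
Answer: none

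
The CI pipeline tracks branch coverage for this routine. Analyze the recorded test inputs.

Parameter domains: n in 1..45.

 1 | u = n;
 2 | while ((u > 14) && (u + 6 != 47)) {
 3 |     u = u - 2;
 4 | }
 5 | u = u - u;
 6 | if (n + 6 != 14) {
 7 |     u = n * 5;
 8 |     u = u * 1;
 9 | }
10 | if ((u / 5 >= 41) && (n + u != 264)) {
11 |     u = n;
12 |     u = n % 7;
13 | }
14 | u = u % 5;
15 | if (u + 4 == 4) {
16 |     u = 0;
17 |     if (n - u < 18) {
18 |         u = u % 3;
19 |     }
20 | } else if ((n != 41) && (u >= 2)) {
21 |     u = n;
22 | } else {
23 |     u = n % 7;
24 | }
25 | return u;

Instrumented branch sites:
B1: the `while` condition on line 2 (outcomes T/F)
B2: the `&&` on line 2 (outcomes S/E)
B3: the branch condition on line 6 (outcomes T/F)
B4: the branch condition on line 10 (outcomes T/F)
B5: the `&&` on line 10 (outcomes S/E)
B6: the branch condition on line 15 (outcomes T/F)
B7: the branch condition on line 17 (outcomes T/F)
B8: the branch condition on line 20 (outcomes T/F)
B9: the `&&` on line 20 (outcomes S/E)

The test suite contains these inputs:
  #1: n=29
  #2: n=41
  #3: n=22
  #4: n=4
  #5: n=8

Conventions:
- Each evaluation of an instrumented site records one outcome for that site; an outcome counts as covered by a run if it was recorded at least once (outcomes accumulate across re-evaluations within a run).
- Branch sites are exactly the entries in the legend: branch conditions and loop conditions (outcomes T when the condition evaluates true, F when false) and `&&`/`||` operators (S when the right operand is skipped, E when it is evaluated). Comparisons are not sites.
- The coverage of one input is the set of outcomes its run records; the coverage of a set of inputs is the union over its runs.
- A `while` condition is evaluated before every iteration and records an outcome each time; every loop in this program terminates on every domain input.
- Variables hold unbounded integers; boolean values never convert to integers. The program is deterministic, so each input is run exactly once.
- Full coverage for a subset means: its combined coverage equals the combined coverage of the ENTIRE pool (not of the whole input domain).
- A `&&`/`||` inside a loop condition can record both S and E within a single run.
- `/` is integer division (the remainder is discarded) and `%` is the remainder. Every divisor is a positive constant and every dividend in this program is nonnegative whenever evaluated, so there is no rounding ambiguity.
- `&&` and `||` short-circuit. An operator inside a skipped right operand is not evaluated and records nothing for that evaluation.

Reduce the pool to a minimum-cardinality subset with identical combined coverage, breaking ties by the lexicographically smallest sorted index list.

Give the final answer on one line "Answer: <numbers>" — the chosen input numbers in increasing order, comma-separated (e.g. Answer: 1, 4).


input #1, n=29: events B2->E, B1->T, B2->E, B1->T, B2->E, B1->T, B2->E, B1->T, B2->E, B1->T, B2->E, B1->T, B2->E, B1->T, ...; outcomes B1=T, B1=F, B2=S, B2=E, B3=T, B4=F, B5=S, B6=T, B7=F
input #2, n=41: events B2->E, B1->F, B3->T, B5->E, B4->T, B6->F, B9->S, B8->F; outcomes B1=F, B2=E, B3=T, B4=T, B5=E, B6=F, B8=F, B9=S
input #3, n=22: events B2->E, B1->T, B2->E, B1->T, B2->E, B1->T, B2->E, B1->T, B2->S, B1->F, B3->T, B5->S, B4->F, B6->T, ...; outcomes B1=T, B1=F, B2=S, B2=E, B3=T, B4=F, B5=S, B6=T, B7=F
input #4, n=4: events B2->S, B1->F, B3->T, B5->S, B4->F, B6->T, B7->T; outcomes B1=F, B2=S, B3=T, B4=F, B5=S, B6=T, B7=T
input #5, n=8: events B2->S, B1->F, B3->F, B5->S, B4->F, B6->T, B7->T; outcomes B1=F, B2=S, B3=F, B4=F, B5=S, B6=T, B7=T
the full pool covers 16 outcomes: B1=T, B1=F, B2=S, B2=E, B3=T, B3=F, B4=T, B4=F, B5=S, B5=E, B6=T, B6=F, B7=T, B7=F, B8=F, B9=S
every size-1 subset falls short of the 16 outcomes (best: 9/16)
every size-2 subset falls short of the 16 outcomes (best: 14/16)
the canonical winner is {1, 2, 5}: size 3, full 16-outcome coverage, earliest index list among size-3 covers
Answer: 1, 2, 5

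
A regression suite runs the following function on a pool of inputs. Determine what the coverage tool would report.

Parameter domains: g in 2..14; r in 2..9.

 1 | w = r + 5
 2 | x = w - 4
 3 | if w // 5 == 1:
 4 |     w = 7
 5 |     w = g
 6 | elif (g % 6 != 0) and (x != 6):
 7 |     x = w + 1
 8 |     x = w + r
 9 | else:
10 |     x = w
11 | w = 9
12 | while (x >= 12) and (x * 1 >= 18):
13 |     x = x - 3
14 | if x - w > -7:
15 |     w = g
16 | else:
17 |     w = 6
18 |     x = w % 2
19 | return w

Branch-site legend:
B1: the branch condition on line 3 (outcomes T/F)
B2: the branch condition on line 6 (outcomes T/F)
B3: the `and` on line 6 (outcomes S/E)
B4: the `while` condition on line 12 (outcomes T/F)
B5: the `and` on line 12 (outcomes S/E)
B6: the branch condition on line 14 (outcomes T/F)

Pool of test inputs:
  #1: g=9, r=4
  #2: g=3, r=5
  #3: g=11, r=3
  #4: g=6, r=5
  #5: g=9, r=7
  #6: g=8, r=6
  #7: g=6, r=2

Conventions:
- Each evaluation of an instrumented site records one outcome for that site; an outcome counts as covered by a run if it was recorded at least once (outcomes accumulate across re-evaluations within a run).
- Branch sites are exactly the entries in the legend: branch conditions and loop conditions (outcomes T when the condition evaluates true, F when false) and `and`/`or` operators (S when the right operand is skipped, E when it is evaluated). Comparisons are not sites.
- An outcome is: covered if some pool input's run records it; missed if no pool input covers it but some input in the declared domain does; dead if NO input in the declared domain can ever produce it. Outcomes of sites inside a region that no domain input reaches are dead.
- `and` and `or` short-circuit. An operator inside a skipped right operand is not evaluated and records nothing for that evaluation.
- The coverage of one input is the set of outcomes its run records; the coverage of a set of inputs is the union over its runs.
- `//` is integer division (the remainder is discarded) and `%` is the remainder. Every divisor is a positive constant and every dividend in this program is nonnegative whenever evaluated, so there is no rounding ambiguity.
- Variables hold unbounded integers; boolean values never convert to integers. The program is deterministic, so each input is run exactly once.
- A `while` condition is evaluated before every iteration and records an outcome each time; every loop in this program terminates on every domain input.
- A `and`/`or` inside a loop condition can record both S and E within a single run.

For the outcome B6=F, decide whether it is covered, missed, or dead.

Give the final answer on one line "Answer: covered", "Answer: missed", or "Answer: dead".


no pool input records B6=F
checking all 104 inputs in the declared domain: B6=F is never recorded -> dead
Answer: dead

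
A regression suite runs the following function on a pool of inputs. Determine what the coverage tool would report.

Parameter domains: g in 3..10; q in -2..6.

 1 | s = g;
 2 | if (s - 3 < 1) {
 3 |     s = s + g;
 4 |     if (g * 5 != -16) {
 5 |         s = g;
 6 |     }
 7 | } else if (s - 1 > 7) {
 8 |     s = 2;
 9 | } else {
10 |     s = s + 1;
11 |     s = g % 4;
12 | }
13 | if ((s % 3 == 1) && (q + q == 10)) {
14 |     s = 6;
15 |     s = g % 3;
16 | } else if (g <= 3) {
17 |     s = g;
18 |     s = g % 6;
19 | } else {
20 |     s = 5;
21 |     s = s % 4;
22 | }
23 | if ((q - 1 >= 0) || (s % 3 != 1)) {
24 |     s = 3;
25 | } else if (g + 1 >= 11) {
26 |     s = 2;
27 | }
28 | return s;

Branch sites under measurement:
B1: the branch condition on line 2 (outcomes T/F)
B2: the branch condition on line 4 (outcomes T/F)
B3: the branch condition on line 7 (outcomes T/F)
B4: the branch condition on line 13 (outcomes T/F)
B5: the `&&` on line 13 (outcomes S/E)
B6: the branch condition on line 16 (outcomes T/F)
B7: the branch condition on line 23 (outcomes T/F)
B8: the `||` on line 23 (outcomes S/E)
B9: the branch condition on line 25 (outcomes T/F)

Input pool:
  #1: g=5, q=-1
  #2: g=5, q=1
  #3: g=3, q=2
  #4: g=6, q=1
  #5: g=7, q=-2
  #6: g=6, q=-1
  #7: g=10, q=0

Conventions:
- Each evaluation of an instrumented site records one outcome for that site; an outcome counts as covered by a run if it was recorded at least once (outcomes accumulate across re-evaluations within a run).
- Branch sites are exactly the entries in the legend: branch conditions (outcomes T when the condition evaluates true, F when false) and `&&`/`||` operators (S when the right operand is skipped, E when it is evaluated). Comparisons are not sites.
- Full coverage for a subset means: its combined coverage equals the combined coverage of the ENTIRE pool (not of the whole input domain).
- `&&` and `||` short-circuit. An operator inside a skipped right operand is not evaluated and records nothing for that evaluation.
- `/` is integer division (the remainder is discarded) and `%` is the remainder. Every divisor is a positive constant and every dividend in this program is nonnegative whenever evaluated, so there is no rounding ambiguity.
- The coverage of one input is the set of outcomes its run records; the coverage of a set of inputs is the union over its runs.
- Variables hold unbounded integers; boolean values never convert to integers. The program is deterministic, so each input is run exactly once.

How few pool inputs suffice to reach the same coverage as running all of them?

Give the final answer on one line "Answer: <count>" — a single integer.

#1 (g=5, q=-1) -> B1->F, B3->F, B5->E, B4->F, B6->F, B8->E, B7->F, B9->F; covered: B1=F, B3=F, B4=F, B5=E, B6=F, B7=F, B8=E, B9=F
#2 (g=5, q=1) -> B1->F, B3->F, B5->E, B4->F, B6->F, B8->S, B7->T; covered: B1=F, B3=F, B4=F, B5=E, B6=F, B7=T, B8=S
#3 (g=3, q=2) -> B1->T, B2->T, B5->S, B4->F, B6->T, B8->S, B7->T; covered: B1=T, B2=T, B4=F, B5=S, B6=T, B7=T, B8=S
#4 (g=6, q=1) -> B1->F, B3->F, B5->S, B4->F, B6->F, B8->S, B7->T; covered: B1=F, B3=F, B4=F, B5=S, B6=F, B7=T, B8=S
#5 (g=7, q=-2) -> B1->F, B3->F, B5->S, B4->F, B6->F, B8->E, B7->F, B9->F; covered: B1=F, B3=F, B4=F, B5=S, B6=F, B7=F, B8=E, B9=F
#6 (g=6, q=-1) -> B1->F, B3->F, B5->S, B4->F, B6->F, B8->E, B7->F, B9->F; covered: B1=F, B3=F, B4=F, B5=S, B6=F, B7=F, B8=E, B9=F
#7 (g=10, q=0) -> B1->F, B3->T, B5->S, B4->F, B6->F, B8->E, B7->F, B9->T; covered: B1=F, B3=T, B4=F, B5=S, B6=F, B7=F, B8=E, B9=T
together the pool reaches 16 outcomes: B1=T, B1=F, B2=T, B3=T, B3=F, B4=F, B5=S, B5=E, B6=T, B6=F, B7=T, B7=F, B8=S, B8=E, B9=T, B9=F
checked all size-1 subsets: none covers 16 outcomes (max 8/16)
checked all size-2 subsets: none covers 16 outcomes (max 14/16)
size 3: inputs {1, 3, 7} cover all 16 outcomes, and no lexicographically smaller subset of this size does

Answer: 3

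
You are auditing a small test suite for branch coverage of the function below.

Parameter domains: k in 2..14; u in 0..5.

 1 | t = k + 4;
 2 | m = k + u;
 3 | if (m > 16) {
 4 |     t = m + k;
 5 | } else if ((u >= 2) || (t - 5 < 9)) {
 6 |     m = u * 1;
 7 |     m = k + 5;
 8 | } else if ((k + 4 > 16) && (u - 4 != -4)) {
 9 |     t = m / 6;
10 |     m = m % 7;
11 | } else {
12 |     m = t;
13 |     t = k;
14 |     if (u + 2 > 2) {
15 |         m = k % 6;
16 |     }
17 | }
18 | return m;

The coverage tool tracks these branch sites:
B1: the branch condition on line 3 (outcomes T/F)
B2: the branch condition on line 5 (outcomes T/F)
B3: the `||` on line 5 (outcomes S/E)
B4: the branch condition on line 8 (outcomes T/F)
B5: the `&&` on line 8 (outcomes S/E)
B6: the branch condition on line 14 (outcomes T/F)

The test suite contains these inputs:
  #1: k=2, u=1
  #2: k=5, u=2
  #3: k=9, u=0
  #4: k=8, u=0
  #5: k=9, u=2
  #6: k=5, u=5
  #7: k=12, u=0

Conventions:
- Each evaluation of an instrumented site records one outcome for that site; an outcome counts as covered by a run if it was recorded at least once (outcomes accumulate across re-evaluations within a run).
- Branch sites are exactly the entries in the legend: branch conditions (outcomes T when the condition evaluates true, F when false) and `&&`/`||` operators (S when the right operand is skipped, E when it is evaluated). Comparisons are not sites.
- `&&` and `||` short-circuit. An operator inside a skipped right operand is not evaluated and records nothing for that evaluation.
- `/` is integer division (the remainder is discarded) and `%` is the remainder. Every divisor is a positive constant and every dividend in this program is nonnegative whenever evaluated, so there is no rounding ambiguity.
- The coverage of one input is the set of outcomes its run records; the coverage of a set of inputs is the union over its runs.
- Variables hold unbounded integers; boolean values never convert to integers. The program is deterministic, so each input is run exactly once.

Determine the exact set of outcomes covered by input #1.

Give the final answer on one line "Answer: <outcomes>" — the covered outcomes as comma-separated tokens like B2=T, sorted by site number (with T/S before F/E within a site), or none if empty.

Running input #1 (k=2, u=1), event by event:
  B1->F, B3->E, B2->T
as a set, this run covers: B1=F, B2=T, B3=E

Answer: B1=F, B2=T, B3=E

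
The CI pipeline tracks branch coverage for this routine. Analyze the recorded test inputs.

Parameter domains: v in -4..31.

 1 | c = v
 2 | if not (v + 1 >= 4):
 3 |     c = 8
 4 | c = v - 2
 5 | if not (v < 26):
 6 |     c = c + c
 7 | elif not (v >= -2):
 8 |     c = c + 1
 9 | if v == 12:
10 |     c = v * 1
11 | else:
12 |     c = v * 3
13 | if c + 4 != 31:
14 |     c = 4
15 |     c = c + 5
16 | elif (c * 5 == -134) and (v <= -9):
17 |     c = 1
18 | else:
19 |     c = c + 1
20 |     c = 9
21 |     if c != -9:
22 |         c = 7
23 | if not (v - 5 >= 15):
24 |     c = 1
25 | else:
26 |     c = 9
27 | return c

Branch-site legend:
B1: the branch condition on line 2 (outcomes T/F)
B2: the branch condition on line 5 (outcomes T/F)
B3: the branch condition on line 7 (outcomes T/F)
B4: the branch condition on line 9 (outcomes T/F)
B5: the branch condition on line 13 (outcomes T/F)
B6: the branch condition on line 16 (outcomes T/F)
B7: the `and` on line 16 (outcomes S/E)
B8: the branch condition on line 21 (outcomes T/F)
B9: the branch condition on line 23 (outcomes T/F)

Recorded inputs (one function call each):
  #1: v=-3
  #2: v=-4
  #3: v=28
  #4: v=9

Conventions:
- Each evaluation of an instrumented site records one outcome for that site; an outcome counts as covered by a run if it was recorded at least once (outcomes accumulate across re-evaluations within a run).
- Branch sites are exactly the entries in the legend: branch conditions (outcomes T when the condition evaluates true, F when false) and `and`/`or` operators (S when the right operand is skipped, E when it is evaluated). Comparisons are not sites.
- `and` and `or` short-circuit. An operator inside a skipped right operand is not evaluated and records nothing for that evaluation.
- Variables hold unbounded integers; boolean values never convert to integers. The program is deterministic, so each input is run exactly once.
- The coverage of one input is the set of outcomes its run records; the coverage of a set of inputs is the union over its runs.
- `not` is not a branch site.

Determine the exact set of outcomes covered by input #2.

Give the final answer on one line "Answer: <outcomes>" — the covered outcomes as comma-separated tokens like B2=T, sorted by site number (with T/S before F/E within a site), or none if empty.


Event log for input #2 (v=-4):
  B1->T, B2->F, B3->T, B4->F, B5->T, B9->T
collecting distinct outcomes: B1=T, B2=F, B3=T, B4=F, B5=T, B9=T
Answer: B1=T, B2=F, B3=T, B4=F, B5=T, B9=T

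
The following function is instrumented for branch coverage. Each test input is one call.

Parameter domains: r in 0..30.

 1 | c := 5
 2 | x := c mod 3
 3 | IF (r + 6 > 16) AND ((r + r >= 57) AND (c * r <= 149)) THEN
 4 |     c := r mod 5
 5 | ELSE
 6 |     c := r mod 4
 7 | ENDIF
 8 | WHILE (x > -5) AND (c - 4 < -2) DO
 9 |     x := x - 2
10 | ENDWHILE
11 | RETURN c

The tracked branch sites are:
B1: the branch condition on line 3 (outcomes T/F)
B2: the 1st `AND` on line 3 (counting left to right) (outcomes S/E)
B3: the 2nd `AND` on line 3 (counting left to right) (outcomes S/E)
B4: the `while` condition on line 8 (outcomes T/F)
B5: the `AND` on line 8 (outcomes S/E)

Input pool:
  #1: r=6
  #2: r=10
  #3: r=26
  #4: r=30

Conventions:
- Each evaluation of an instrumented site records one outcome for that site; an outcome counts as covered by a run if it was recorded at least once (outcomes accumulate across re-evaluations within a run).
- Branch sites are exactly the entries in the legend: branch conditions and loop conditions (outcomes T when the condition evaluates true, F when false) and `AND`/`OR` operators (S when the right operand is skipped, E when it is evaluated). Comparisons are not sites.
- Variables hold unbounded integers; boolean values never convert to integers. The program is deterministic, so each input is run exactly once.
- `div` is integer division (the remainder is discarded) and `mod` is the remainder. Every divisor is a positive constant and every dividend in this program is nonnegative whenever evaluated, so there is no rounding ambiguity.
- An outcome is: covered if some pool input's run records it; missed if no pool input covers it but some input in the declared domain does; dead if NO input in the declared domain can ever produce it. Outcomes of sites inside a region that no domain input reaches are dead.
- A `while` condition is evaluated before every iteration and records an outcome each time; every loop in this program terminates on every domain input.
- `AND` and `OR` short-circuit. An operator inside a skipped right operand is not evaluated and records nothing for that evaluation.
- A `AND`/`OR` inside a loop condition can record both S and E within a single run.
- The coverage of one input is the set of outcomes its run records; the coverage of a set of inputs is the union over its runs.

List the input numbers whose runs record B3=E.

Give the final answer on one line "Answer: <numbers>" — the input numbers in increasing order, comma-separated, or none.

input #1 (r=6): misses B3=E
input #2 (r=10): misses B3=E
input #3 (r=26): misses B3=E
input #4 (r=30): covers B3=E

Answer: 4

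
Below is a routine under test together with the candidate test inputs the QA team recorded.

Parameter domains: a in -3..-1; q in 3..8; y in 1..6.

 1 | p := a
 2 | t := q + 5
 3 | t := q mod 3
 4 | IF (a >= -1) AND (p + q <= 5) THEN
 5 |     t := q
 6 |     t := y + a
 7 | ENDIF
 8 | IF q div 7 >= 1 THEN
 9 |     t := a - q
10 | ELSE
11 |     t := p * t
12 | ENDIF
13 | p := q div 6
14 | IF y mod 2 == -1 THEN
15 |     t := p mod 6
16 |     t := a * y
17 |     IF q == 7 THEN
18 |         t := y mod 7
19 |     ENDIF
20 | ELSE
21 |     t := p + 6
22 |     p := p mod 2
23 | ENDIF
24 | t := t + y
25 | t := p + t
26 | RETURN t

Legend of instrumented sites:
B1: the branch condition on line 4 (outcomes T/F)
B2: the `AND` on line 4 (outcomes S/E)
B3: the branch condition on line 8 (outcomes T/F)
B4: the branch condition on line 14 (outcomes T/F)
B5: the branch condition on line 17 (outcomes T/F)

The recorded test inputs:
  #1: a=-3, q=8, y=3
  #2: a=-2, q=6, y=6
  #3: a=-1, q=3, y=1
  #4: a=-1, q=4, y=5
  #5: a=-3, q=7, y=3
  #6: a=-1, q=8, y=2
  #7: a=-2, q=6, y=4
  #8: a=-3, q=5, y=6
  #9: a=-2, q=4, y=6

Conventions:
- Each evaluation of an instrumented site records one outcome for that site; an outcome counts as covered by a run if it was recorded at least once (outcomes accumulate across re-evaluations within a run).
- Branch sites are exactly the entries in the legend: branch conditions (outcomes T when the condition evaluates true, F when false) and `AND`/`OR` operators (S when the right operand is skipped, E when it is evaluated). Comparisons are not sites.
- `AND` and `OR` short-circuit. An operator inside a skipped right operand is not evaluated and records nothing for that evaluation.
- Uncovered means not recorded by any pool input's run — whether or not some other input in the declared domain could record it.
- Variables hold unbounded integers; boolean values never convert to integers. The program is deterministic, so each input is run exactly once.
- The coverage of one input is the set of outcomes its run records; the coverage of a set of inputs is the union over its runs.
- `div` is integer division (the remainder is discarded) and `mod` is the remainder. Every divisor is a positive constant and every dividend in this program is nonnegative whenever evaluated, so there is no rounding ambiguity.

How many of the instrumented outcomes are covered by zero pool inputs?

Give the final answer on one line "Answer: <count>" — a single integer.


#1 (a=-3, q=8, y=3) -> B2->S, B1->F, B3->T, B4->F; covered: B1=F, B2=S, B3=T, B4=F
#2 (a=-2, q=6, y=6) -> B2->S, B1->F, B3->F, B4->F; covered: B1=F, B2=S, B3=F, B4=F
#3 (a=-1, q=3, y=1) -> B2->E, B1->T, B3->F, B4->F; covered: B1=T, B2=E, B3=F, B4=F
#4 (a=-1, q=4, y=5) -> B2->E, B1->T, B3->F, B4->F; covered: B1=T, B2=E, B3=F, B4=F
#5 (a=-3, q=7, y=3) -> B2->S, B1->F, B3->T, B4->F; covered: B1=F, B2=S, B3=T, B4=F
#6 (a=-1, q=8, y=2) -> B2->E, B1->F, B3->T, B4->F; covered: B1=F, B2=E, B3=T, B4=F
#7 (a=-2, q=6, y=4) -> B2->S, B1->F, B3->F, B4->F; covered: B1=F, B2=S, B3=F, B4=F
#8 (a=-3, q=5, y=6) -> B2->S, B1->F, B3->F, B4->F; covered: B1=F, B2=S, B3=F, B4=F
#9 (a=-2, q=4, y=6) -> B2->S, B1->F, B3->F, B4->F; covered: B1=F, B2=S, B3=F, B4=F
union over the pool: B1=T, B1=F, B2=S, B2=E, B3=T, B3=F, B4=F
uncovered (3 of 10): B4=T, B5=T, B5=F
Answer: 3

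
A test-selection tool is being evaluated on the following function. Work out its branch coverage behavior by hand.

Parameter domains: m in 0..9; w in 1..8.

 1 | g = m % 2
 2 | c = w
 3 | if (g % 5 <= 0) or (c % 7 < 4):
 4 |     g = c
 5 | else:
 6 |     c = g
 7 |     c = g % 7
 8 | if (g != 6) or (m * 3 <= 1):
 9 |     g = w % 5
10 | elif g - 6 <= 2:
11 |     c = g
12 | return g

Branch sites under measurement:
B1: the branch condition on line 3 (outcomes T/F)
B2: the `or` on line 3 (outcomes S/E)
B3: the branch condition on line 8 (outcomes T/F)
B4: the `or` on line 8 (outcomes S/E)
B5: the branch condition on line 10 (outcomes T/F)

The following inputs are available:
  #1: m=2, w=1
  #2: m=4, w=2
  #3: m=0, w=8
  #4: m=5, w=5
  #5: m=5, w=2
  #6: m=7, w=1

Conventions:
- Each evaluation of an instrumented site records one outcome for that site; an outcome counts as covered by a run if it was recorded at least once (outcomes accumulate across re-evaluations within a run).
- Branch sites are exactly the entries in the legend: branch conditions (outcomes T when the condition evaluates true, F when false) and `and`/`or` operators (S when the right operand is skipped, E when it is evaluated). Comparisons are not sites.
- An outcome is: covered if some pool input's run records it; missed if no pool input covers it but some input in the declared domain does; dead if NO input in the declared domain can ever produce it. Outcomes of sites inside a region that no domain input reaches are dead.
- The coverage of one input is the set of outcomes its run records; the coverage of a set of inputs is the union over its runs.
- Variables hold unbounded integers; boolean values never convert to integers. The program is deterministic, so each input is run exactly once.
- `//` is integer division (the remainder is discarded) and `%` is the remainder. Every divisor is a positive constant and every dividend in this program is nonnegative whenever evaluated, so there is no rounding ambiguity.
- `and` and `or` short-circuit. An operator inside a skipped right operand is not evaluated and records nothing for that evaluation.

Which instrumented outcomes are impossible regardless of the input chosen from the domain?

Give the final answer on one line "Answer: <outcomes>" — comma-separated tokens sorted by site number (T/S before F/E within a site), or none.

checking every outcome against all 80 domain inputs:
  B5=F: unreachable across the whole domain -> dead
  reachable outcomes have witnesses, e.g. B1=T (e.g. m=0, w=1), B1=F (e.g. m=1, w=4), B2=S (e.g. m=0, w=1), B2=E (e.g. m=1, w=1)

Answer: B5=F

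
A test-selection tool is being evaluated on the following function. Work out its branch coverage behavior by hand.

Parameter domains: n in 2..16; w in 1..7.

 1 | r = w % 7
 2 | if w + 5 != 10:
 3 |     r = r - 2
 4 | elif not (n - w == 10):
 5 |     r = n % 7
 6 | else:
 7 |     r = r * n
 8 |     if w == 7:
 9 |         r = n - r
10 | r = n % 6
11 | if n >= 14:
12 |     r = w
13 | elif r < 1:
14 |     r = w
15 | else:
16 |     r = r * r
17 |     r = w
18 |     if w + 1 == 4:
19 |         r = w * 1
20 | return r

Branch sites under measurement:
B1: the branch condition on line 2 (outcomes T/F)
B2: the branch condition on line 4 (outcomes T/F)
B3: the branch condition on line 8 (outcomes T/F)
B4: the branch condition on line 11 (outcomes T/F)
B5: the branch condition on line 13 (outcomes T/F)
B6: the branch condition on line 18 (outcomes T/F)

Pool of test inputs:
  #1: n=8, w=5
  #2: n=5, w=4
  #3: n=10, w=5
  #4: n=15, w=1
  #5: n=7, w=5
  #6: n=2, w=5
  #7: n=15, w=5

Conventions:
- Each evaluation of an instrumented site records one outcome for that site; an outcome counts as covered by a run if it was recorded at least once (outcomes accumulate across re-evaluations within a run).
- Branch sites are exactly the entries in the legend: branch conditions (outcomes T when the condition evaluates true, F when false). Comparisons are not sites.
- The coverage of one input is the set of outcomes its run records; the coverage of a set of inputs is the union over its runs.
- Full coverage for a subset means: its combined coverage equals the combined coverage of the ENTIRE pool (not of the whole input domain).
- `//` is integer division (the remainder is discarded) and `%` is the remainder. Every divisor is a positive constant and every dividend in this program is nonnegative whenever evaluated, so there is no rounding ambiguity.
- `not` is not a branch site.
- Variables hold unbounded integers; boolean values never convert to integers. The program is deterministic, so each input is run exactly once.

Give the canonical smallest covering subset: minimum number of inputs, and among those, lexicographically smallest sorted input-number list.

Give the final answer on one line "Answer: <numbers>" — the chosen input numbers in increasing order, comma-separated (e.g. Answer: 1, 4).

input #1 (n=8, w=5): covers B1=F, B2=T, B4=F, B5=F, B6=F
input #2 (n=5, w=4): covers B1=T, B4=F, B5=F, B6=F
input #3 (n=10, w=5): covers B1=F, B2=T, B4=F, B5=F, B6=F
input #4 (n=15, w=1): covers B1=T, B4=T
input #5 (n=7, w=5): covers B1=F, B2=T, B4=F, B5=F, B6=F
input #6 (n=2, w=5): covers B1=F, B2=T, B4=F, B5=F, B6=F
input #7 (n=15, w=5): covers B1=F, B2=F, B3=F, B4=T
together the pool reaches 9 outcomes: B1=T, B1=F, B2=T, B2=F, B3=F, B4=T, B4=F, B5=F, B6=F
checked all size-1 subsets: none covers 9 outcomes (max 5/9)
checked all size-2 subsets: none covers 9 outcomes (max 8/9)
size 3: inputs {1, 2, 7} cover all 9 outcomes, and no lexicographically smaller subset of this size does

Answer: 1, 2, 7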